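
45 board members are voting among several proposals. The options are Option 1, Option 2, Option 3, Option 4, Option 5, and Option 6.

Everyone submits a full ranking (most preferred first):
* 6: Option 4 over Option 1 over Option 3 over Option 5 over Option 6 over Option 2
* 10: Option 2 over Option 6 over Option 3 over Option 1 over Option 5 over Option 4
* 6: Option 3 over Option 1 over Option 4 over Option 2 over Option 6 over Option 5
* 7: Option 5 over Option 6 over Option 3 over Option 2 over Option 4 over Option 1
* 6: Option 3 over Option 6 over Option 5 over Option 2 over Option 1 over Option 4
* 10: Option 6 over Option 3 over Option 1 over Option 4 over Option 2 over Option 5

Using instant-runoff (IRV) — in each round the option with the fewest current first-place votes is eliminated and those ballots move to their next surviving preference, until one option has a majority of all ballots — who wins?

Round 1: Option 1 0, Option 2 10, Option 3 12, Option 4 6, Option 5 7, Option 6 10. Option 1 eliminated.
Round 2: Option 2 10, Option 3 12, Option 4 6, Option 5 7, Option 6 10. Option 4 eliminated.
Round 3: Option 2 10, Option 3 18, Option 5 7, Option 6 10. Option 5 eliminated.
Round 4: Option 2 10, Option 3 18, Option 6 17. Option 2 eliminated.
Round 5: Option 3 18, Option 6 27. Option 6 has a majority (≥23).

Option 6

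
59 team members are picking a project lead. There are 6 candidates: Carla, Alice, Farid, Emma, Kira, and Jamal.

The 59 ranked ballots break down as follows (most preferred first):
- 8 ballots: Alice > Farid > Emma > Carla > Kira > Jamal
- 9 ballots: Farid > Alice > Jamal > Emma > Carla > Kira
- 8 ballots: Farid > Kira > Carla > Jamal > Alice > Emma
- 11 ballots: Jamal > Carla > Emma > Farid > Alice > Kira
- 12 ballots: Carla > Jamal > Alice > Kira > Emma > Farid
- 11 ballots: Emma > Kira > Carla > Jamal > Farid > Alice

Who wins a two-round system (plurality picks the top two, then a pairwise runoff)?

Carla

Round 1 first-place votes: Carla 12, Alice 8, Farid 17, Emma 11, Kira 0, Jamal 11. Farid and Carla advance.
Runoff: Farid is ranked above Carla on 25 ballots, Carla above Farid on 34.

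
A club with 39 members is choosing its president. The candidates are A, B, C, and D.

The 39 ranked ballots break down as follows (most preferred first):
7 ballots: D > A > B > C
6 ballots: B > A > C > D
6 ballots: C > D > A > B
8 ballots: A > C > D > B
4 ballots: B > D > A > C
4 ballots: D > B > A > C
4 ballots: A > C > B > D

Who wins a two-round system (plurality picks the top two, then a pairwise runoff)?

Round 1 first-place votes: A 12, B 10, C 6, D 11. A and D advance.
Runoff: A is ranked above D on 18 ballots, D above A on 21.

D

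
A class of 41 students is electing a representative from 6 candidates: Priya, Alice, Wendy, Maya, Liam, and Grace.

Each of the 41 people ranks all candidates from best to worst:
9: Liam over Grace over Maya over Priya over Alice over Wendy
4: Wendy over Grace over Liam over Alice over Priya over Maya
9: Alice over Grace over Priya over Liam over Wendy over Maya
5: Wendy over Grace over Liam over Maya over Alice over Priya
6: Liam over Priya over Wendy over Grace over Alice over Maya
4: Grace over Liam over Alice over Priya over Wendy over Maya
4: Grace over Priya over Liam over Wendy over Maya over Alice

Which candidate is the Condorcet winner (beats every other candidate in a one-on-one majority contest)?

Grace vs Priya: 35–6
Grace vs Alice: 32–9
Grace vs Wendy: 26–15
Grace vs Maya: 41–0
Grace vs Liam: 26–15
Grace beats every other candidate.

Grace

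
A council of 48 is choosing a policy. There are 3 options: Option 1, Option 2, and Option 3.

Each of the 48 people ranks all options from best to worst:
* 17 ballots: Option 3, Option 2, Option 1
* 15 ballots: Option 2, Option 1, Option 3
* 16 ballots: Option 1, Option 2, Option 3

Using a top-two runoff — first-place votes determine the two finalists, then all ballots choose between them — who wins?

Option 1

Round 1 first-place votes: Option 1 16, Option 2 15, Option 3 17. Option 3 and Option 1 advance.
Runoff: Option 3 is ranked above Option 1 on 17 ballots, Option 1 above Option 3 on 31.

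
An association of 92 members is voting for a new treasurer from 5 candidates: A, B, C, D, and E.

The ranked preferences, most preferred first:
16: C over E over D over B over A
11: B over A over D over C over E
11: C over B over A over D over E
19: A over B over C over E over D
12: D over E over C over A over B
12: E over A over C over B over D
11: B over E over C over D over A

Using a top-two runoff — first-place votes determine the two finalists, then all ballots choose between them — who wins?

Round 1 first-place votes: A 19, B 22, C 27, D 12, E 12. C and B advance.
Runoff: C is ranked above B on 51 ballots, B above C on 41.

C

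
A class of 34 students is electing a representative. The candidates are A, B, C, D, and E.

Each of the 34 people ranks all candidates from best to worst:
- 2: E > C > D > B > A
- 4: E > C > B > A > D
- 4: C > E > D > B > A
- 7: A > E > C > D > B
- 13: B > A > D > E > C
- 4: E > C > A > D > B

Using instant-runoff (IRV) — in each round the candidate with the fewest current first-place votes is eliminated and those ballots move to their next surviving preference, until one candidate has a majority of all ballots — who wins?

Round 1: A 7, B 13, C 4, D 0, E 10. D eliminated.
Round 2: A 7, B 13, C 4, E 10. C eliminated.
Round 3: A 7, B 13, E 14. A eliminated.
Round 4: B 13, E 21. E has a majority (≥18).

E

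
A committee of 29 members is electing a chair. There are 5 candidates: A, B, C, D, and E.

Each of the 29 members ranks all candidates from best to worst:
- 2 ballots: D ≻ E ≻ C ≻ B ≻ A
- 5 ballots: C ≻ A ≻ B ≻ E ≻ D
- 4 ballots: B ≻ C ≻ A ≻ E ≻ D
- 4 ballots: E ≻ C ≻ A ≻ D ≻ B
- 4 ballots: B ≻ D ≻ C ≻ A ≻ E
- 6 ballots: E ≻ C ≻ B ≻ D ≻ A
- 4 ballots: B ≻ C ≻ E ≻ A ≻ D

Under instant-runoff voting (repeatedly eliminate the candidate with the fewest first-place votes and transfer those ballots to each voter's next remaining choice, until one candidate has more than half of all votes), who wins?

Round 1: A 0, B 12, C 5, D 2, E 10. A eliminated.
Round 2: B 12, C 5, D 2, E 10. D eliminated.
Round 3: B 12, C 5, E 12. C eliminated.
Round 4: B 17, E 12. B has a majority (≥15).

B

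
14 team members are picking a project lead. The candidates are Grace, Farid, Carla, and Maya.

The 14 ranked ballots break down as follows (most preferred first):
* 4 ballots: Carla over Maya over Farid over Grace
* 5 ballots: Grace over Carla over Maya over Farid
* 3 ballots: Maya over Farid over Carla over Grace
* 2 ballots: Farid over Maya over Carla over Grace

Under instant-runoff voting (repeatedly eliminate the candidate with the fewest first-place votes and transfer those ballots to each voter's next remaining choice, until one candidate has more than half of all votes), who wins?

Round 1: Grace 5, Farid 2, Carla 4, Maya 3. Farid eliminated.
Round 2: Grace 5, Carla 4, Maya 5. Carla eliminated.
Round 3: Grace 5, Maya 9. Maya has a majority (≥8).

Maya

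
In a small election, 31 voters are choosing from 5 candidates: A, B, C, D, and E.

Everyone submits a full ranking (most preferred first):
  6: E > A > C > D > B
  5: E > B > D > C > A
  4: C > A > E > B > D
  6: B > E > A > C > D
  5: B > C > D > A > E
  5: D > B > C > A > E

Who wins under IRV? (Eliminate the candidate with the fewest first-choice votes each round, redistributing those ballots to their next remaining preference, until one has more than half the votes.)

B

Round 1: A 0, B 11, C 4, D 5, E 11. A eliminated.
Round 2: B 11, C 4, D 5, E 11. C eliminated.
Round 3: B 11, D 5, E 15. D eliminated.
Round 4: B 16, E 15. B has a majority (≥16).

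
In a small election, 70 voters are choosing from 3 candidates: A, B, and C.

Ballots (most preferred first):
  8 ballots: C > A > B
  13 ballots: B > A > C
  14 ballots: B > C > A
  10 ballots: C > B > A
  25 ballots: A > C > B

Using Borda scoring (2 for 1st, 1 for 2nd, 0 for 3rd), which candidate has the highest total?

A: 8×1 + 13×1 + 14×0 + 10×0 + 25×2 = 71
B: 8×0 + 13×2 + 14×2 + 10×1 + 25×0 = 64
C: 8×2 + 13×0 + 14×1 + 10×2 + 25×1 = 75

C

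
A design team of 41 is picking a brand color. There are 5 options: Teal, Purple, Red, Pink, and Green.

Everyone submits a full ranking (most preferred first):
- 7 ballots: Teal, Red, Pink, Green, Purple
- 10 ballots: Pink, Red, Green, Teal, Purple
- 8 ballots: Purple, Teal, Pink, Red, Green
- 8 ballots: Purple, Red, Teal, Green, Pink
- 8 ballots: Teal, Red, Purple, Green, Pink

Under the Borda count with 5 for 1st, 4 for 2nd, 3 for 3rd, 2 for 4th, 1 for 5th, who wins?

Teal: 7×5 + 10×2 + 8×4 + 8×3 + 8×5 = 151
Purple: 7×1 + 10×1 + 8×5 + 8×5 + 8×3 = 121
Red: 7×4 + 10×4 + 8×2 + 8×4 + 8×4 = 148
Pink: 7×3 + 10×5 + 8×3 + 8×1 + 8×1 = 111
Green: 7×2 + 10×3 + 8×1 + 8×2 + 8×2 = 84

Teal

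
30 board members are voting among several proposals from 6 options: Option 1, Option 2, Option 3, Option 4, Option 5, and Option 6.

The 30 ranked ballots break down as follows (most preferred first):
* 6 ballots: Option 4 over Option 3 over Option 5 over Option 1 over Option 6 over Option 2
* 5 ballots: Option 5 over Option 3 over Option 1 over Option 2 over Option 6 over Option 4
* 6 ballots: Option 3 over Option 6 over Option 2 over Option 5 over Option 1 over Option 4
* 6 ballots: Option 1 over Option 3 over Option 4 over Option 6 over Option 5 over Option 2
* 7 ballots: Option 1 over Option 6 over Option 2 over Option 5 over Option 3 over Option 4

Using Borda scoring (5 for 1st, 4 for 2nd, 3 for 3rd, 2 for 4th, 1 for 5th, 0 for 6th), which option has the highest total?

Option 1: 6×2 + 5×3 + 6×1 + 6×5 + 7×5 = 98
Option 2: 6×0 + 5×2 + 6×3 + 6×0 + 7×3 = 49
Option 3: 6×4 + 5×4 + 6×5 + 6×4 + 7×1 = 105
Option 4: 6×5 + 5×0 + 6×0 + 6×3 + 7×0 = 48
Option 5: 6×3 + 5×5 + 6×2 + 6×1 + 7×2 = 75
Option 6: 6×1 + 5×1 + 6×4 + 6×2 + 7×4 = 75

Option 3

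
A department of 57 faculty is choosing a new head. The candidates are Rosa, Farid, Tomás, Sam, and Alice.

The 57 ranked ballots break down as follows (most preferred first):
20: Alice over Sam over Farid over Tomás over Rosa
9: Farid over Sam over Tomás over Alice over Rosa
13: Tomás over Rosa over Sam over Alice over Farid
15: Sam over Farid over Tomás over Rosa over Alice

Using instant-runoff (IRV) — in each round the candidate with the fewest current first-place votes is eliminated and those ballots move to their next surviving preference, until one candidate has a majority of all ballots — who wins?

Sam

Round 1: Rosa 0, Farid 9, Tomás 13, Sam 15, Alice 20. Rosa eliminated.
Round 2: Farid 9, Tomás 13, Sam 15, Alice 20. Farid eliminated.
Round 3: Tomás 13, Sam 24, Alice 20. Tomás eliminated.
Round 4: Sam 37, Alice 20. Sam has a majority (≥29).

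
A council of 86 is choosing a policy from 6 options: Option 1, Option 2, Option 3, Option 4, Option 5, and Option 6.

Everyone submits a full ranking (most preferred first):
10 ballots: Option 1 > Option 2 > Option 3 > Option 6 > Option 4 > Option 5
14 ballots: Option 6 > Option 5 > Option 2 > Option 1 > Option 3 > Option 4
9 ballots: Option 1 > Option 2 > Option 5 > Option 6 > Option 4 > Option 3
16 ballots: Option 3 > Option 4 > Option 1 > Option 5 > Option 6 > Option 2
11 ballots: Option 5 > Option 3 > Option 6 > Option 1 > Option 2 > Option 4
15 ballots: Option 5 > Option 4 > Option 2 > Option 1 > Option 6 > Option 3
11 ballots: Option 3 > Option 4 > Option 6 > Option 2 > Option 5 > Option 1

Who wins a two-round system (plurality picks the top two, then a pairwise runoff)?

Round 1 first-place votes: Option 1 19, Option 2 0, Option 3 27, Option 4 0, Option 5 26, Option 6 14. Option 3 and Option 5 advance.
Runoff: Option 3 is ranked above Option 5 on 37 ballots, Option 5 above Option 3 on 49.

Option 5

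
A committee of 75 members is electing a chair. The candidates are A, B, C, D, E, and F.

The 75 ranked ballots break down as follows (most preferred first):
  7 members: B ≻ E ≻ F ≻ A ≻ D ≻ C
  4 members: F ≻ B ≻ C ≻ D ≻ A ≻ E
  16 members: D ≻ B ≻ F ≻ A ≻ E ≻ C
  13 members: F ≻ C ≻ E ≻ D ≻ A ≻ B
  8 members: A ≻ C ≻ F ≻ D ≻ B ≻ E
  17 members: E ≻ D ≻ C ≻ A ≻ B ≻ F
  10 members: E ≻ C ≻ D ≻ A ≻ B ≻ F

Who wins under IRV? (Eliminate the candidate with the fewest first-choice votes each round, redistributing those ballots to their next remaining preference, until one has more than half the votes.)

F

Round 1: A 8, B 7, C 0, D 16, E 27, F 17. C eliminated.
Round 2: A 8, B 7, D 16, E 27, F 17. B eliminated.
Round 3: A 8, D 16, E 34, F 17. A eliminated.
Round 4: D 16, E 34, F 25. D eliminated.
Round 5: E 34, F 41. F has a majority (≥38).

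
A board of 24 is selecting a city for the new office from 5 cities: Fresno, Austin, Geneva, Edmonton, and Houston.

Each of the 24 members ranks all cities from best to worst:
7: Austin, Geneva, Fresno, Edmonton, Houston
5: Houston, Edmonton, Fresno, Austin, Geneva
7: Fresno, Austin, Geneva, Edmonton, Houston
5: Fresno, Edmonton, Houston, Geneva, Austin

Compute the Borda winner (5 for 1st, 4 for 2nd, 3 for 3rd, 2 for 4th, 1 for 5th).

Fresno: 7×3 + 5×3 + 7×5 + 5×5 = 96
Austin: 7×5 + 5×2 + 7×4 + 5×1 = 78
Geneva: 7×4 + 5×1 + 7×3 + 5×2 = 64
Edmonton: 7×2 + 5×4 + 7×2 + 5×4 = 68
Houston: 7×1 + 5×5 + 7×1 + 5×3 = 54

Fresno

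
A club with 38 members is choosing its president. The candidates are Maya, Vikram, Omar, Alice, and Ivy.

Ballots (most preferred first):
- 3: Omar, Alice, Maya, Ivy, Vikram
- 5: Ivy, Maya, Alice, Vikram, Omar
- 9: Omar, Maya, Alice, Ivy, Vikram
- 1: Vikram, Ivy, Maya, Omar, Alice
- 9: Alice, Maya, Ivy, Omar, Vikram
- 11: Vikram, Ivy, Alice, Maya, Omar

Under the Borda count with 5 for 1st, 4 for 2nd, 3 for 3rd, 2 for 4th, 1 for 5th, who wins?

Alice

Maya: 3×3 + 5×4 + 9×4 + 1×3 + 9×4 + 11×2 = 126
Vikram: 3×1 + 5×2 + 9×1 + 1×5 + 9×1 + 11×5 = 91
Omar: 3×5 + 5×1 + 9×5 + 1×2 + 9×2 + 11×1 = 96
Alice: 3×4 + 5×3 + 9×3 + 1×1 + 9×5 + 11×3 = 133
Ivy: 3×2 + 5×5 + 9×2 + 1×4 + 9×3 + 11×4 = 124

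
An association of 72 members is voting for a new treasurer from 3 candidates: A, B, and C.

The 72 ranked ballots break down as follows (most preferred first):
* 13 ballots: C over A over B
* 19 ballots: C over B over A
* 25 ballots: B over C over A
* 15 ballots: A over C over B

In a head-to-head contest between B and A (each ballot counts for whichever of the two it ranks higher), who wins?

B is ranked above A on 44 ballots; A above B on 28.

B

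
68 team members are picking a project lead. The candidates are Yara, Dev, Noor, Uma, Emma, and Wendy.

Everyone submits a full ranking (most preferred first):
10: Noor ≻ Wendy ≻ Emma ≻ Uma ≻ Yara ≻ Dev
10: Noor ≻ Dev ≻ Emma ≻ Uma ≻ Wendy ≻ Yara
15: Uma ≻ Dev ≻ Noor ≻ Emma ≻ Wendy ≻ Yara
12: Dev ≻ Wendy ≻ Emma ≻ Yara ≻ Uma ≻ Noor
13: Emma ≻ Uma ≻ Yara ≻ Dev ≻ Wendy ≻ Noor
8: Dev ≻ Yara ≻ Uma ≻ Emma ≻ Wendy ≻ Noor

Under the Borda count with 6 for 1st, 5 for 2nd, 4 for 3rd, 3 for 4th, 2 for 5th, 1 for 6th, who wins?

Dev

Yara: 10×2 + 10×1 + 15×1 + 12×3 + 13×4 + 8×5 = 173
Dev: 10×1 + 10×5 + 15×5 + 12×6 + 13×3 + 8×6 = 294
Noor: 10×6 + 10×6 + 15×4 + 12×1 + 13×1 + 8×1 = 213
Uma: 10×3 + 10×3 + 15×6 + 12×2 + 13×5 + 8×4 = 271
Emma: 10×4 + 10×4 + 15×3 + 12×4 + 13×6 + 8×3 = 275
Wendy: 10×5 + 10×2 + 15×2 + 12×5 + 13×2 + 8×2 = 202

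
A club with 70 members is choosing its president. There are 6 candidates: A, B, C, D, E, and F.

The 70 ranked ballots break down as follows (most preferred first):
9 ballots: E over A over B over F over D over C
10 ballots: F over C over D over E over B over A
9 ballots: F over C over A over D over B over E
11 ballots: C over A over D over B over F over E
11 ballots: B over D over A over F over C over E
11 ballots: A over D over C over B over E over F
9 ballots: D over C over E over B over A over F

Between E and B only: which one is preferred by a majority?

B

E is ranked above B on 28 ballots; B above E on 42.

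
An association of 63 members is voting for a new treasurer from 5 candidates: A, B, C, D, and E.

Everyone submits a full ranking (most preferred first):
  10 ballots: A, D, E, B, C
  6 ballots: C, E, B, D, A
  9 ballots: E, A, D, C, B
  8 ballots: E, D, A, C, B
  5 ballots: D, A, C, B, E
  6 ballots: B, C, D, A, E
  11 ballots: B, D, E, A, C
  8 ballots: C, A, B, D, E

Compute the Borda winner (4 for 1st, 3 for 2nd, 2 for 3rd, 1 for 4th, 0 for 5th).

D

A: 10×4 + 6×0 + 9×3 + 8×2 + 5×3 + 6×1 + 11×1 + 8×3 = 139
B: 10×1 + 6×2 + 9×0 + 8×0 + 5×1 + 6×4 + 11×4 + 8×2 = 111
C: 10×0 + 6×4 + 9×1 + 8×1 + 5×2 + 6×3 + 11×0 + 8×4 = 101
D: 10×3 + 6×1 + 9×2 + 8×3 + 5×4 + 6×2 + 11×3 + 8×1 = 151
E: 10×2 + 6×3 + 9×4 + 8×4 + 5×0 + 6×0 + 11×2 + 8×0 = 128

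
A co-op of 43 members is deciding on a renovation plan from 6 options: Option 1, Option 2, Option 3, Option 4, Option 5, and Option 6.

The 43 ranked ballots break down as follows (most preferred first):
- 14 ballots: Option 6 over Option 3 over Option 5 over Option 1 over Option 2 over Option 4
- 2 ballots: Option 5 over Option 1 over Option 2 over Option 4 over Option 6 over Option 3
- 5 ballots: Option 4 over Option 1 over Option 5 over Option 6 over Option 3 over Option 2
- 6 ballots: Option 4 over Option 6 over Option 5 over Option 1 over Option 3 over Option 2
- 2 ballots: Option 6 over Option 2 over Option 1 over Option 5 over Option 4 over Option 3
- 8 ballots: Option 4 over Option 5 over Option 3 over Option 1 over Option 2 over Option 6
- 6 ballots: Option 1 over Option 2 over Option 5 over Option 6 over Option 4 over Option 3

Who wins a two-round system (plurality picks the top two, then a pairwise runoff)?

Option 6

Round 1 first-place votes: Option 1 6, Option 2 0, Option 3 0, Option 4 19, Option 5 2, Option 6 16. Option 4 and Option 6 advance.
Runoff: Option 4 is ranked above Option 6 on 21 ballots, Option 6 above Option 4 on 22.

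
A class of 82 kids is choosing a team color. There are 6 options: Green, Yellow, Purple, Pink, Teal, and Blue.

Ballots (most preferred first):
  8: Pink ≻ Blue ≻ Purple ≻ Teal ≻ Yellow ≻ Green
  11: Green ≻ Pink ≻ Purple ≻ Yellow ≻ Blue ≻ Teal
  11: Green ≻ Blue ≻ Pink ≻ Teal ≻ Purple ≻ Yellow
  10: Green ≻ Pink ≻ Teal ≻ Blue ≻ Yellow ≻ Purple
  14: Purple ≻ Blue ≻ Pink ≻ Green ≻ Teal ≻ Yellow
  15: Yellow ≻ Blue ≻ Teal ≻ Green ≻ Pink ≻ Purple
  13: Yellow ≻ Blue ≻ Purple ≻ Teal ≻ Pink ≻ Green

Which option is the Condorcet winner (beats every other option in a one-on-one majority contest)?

Blue

Blue vs Green: 50–32
Blue vs Yellow: 43–39
Blue vs Purple: 57–25
Blue vs Pink: 53–29
Blue vs Teal: 72–10
Blue beats every other option.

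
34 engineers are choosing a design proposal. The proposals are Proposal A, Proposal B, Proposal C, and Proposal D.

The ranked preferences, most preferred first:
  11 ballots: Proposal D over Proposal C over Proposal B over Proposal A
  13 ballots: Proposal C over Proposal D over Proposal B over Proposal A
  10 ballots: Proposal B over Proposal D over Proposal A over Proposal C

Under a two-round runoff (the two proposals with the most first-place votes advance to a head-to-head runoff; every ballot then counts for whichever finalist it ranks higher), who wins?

Proposal D

Round 1 first-place votes: Proposal A 0, Proposal B 10, Proposal C 13, Proposal D 11. Proposal C and Proposal D advance.
Runoff: Proposal C is ranked above Proposal D on 13 ballots, Proposal D above Proposal C on 21.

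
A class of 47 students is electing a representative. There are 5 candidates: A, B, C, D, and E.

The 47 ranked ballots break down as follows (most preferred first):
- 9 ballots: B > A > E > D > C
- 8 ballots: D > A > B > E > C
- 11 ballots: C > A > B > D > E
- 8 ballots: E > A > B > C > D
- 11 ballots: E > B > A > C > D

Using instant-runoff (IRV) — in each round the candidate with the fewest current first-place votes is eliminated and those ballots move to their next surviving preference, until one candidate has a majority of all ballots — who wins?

B

Round 1: A 0, B 9, C 11, D 8, E 19. A eliminated.
Round 2: B 9, C 11, D 8, E 19. D eliminated.
Round 3: B 17, C 11, E 19. C eliminated.
Round 4: B 28, E 19. B has a majority (≥24).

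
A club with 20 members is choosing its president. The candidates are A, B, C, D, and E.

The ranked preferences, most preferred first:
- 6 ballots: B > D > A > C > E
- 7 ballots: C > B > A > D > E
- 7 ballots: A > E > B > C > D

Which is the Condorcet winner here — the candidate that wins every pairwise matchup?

B vs A: 13–7
B vs C: 13–7
B vs D: 20–0
B vs E: 13–7
B beats every other candidate.

B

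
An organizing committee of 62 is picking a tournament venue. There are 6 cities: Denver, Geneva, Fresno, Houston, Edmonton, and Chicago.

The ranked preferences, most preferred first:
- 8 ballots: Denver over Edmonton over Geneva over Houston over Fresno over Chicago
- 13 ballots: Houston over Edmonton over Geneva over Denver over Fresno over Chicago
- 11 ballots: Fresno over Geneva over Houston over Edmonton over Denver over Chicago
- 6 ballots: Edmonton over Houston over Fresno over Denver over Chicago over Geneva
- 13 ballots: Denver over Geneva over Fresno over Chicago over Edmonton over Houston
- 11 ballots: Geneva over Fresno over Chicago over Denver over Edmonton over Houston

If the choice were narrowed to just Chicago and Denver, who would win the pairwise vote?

Denver

Chicago is ranked above Denver on 11 ballots; Denver above Chicago on 51.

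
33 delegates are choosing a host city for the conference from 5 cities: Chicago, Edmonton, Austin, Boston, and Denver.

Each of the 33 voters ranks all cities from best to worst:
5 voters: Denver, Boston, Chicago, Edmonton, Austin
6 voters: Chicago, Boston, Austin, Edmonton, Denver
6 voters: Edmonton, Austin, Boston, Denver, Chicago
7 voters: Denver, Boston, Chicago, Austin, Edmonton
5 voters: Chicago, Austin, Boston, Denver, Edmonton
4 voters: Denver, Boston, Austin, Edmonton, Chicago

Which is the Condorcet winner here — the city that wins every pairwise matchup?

Boston

Boston vs Chicago: 22–11
Boston vs Edmonton: 27–6
Boston vs Austin: 22–11
Boston vs Denver: 17–16
Boston beats every other city.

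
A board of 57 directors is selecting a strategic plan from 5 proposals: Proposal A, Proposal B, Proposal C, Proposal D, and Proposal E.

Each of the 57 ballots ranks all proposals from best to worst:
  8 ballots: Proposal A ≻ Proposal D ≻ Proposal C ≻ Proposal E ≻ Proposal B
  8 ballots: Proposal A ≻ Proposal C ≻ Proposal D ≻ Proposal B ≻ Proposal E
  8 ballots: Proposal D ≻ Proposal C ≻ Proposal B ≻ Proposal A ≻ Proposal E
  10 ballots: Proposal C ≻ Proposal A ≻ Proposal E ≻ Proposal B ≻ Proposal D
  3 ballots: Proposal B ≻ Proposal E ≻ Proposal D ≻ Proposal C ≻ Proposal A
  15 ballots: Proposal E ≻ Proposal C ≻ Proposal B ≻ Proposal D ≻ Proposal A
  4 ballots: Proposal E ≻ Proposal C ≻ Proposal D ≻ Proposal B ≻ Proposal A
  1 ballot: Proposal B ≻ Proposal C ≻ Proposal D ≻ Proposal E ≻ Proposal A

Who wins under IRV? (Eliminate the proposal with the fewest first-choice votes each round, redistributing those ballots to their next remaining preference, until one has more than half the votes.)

Round 1: Proposal A 16, Proposal B 4, Proposal C 10, Proposal D 8, Proposal E 19. Proposal B eliminated.
Round 2: Proposal A 16, Proposal C 11, Proposal D 8, Proposal E 22. Proposal D eliminated.
Round 3: Proposal A 16, Proposal C 19, Proposal E 22. Proposal A eliminated.
Round 4: Proposal C 35, Proposal E 22. Proposal C has a majority (≥29).

Proposal C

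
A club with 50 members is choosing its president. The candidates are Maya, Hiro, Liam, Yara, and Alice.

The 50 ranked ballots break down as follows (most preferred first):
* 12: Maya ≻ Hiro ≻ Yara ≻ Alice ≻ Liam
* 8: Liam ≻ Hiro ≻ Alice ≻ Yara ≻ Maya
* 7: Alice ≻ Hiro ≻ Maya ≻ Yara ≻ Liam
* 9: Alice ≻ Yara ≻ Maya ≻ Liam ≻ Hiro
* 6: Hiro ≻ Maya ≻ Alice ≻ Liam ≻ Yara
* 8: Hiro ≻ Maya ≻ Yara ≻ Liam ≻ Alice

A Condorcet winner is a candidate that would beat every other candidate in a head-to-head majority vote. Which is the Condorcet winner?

Hiro vs Maya: 29–21
Hiro vs Liam: 33–17
Hiro vs Yara: 41–9
Hiro vs Alice: 34–16
Hiro beats every other candidate.

Hiro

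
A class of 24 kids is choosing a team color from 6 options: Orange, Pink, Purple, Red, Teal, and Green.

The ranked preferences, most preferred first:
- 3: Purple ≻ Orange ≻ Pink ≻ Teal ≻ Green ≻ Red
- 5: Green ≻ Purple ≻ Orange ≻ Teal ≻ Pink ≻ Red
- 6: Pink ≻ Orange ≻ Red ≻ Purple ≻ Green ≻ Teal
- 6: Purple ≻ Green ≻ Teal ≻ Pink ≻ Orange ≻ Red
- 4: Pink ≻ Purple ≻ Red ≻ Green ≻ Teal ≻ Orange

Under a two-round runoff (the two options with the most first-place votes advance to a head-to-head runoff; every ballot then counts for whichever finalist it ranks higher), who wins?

Round 1 first-place votes: Orange 0, Pink 10, Purple 9, Red 0, Teal 0, Green 5. Pink and Purple advance.
Runoff: Pink is ranked above Purple on 10 ballots, Purple above Pink on 14.

Purple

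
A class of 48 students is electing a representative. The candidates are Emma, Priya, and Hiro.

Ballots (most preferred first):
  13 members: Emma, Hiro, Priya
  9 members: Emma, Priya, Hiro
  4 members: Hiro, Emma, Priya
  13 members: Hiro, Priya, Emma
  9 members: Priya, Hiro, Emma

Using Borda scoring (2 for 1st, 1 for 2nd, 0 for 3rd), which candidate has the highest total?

Hiro

Emma: 13×2 + 9×2 + 4×1 + 13×0 + 9×0 = 48
Priya: 13×0 + 9×1 + 4×0 + 13×1 + 9×2 = 40
Hiro: 13×1 + 9×0 + 4×2 + 13×2 + 9×1 = 56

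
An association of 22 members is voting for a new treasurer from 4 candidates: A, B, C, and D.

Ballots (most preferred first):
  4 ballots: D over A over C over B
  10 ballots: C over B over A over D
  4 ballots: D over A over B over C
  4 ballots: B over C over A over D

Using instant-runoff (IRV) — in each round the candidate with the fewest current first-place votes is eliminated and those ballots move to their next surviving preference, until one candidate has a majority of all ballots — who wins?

C

Round 1: A 0, B 4, C 10, D 8. A eliminated.
Round 2: B 4, C 10, D 8. B eliminated.
Round 3: C 14, D 8. C has a majority (≥12).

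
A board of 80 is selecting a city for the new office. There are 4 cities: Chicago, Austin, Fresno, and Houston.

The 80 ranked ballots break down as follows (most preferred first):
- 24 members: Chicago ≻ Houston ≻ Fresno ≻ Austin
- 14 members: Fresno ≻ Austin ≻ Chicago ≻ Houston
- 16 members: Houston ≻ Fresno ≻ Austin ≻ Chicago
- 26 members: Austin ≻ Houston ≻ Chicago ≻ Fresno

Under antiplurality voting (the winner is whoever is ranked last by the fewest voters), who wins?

Houston

Last-place votes: Chicago 16, Austin 24, Fresno 26, Houston 14.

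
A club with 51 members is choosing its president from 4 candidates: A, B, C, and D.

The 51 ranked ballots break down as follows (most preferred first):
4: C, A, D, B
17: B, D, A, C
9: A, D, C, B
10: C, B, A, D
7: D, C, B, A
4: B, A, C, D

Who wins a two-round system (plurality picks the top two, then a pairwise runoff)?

Round 1 first-place votes: A 9, B 21, C 14, D 7. B and C advance.
Runoff: B is ranked above C on 21 ballots, C above B on 30.

C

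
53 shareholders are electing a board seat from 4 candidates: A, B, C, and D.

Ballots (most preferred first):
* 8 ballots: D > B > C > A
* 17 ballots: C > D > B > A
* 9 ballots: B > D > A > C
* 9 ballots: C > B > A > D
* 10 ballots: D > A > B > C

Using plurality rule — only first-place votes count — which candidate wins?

First-place votes: A 0, B 9, C 26, D 18.

C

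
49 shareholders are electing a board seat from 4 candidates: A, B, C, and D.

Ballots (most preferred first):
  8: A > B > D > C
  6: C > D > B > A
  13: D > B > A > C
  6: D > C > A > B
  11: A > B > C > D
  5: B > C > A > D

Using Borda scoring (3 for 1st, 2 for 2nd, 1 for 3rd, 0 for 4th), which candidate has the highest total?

B

A: 8×3 + 6×0 + 13×1 + 6×1 + 11×3 + 5×1 = 81
B: 8×2 + 6×1 + 13×2 + 6×0 + 11×2 + 5×3 = 85
C: 8×0 + 6×3 + 13×0 + 6×2 + 11×1 + 5×2 = 51
D: 8×1 + 6×2 + 13×3 + 6×3 + 11×0 + 5×0 = 77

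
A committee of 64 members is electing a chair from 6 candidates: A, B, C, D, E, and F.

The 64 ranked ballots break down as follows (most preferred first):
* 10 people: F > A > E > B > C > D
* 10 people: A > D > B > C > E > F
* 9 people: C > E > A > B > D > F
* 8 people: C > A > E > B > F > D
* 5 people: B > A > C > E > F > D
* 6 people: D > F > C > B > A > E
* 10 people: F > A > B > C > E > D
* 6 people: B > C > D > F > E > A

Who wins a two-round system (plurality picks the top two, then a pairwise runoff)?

C

Round 1 first-place votes: A 10, B 11, C 17, D 6, E 0, F 20. F and C advance.
Runoff: F is ranked above C on 26 ballots, C above F on 38.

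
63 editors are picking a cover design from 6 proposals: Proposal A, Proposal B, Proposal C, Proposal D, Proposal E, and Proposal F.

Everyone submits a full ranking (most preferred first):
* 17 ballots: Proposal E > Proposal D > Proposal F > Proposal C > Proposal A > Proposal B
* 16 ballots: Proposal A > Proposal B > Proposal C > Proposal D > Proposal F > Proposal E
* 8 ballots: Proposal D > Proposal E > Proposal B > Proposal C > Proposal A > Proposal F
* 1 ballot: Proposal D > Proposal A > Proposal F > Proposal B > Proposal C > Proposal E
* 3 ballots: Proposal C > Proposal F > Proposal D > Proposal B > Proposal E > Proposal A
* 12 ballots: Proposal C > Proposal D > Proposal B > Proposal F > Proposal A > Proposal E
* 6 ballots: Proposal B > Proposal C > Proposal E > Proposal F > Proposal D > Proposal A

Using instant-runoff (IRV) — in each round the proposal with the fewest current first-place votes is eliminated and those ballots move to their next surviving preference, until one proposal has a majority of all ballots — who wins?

Proposal C

Round 1: Proposal A 16, Proposal B 6, Proposal C 15, Proposal D 9, Proposal E 17, Proposal F 0. Proposal F eliminated.
Round 2: Proposal A 16, Proposal B 6, Proposal C 15, Proposal D 9, Proposal E 17. Proposal B eliminated.
Round 3: Proposal A 16, Proposal C 21, Proposal D 9, Proposal E 17. Proposal D eliminated.
Round 4: Proposal A 17, Proposal C 21, Proposal E 25. Proposal A eliminated.
Round 5: Proposal C 38, Proposal E 25. Proposal C has a majority (≥32).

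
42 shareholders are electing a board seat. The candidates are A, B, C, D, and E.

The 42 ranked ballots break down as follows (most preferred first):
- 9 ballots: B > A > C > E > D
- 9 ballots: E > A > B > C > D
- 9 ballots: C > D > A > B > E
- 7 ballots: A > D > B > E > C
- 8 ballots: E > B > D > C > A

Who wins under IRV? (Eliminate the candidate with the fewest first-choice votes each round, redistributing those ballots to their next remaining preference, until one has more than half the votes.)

B

Round 1: A 7, B 9, C 9, D 0, E 17. D eliminated.
Round 2: A 7, B 9, C 9, E 17. A eliminated.
Round 3: B 16, C 9, E 17. C eliminated.
Round 4: B 25, E 17. B has a majority (≥22).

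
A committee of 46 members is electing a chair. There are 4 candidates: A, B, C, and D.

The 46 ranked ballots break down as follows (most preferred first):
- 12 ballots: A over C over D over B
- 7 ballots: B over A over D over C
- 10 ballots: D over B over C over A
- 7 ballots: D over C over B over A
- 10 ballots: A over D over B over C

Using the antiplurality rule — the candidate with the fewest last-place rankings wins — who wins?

Last-place votes: A 17, B 12, C 17, D 0.

D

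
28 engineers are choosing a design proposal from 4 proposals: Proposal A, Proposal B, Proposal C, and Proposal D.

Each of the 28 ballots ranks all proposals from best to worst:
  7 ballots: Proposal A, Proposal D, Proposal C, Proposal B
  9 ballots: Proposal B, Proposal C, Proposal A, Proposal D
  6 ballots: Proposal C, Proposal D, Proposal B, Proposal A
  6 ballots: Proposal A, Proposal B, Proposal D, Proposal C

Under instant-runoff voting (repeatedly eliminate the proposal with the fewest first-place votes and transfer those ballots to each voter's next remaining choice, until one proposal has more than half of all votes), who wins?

Round 1: Proposal A 13, Proposal B 9, Proposal C 6, Proposal D 0. Proposal D eliminated.
Round 2: Proposal A 13, Proposal B 9, Proposal C 6. Proposal C eliminated.
Round 3: Proposal A 13, Proposal B 15. Proposal B has a majority (≥15).

Proposal B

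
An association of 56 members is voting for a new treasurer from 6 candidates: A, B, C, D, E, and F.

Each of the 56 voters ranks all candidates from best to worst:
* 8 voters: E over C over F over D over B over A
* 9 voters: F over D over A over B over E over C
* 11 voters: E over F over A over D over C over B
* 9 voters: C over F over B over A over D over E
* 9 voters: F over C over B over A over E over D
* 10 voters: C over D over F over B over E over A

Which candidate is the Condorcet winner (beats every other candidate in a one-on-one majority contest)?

F

F vs A: 56–0
F vs B: 56–0
F vs C: 29–27
F vs D: 46–10
F vs E: 37–19
F beats every other candidate.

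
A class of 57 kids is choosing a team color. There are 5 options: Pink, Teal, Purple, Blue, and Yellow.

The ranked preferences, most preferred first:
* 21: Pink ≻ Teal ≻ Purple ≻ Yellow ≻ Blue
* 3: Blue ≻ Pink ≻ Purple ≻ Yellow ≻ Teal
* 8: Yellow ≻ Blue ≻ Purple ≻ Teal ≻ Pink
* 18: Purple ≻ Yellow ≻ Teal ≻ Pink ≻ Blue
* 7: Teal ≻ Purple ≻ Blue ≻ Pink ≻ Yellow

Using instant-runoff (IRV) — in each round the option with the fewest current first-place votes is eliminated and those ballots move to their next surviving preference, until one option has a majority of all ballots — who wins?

Round 1: Pink 21, Teal 7, Purple 18, Blue 3, Yellow 8. Blue eliminated.
Round 2: Pink 24, Teal 7, Purple 18, Yellow 8. Teal eliminated.
Round 3: Pink 24, Purple 25, Yellow 8. Yellow eliminated.
Round 4: Pink 24, Purple 33. Purple has a majority (≥29).

Purple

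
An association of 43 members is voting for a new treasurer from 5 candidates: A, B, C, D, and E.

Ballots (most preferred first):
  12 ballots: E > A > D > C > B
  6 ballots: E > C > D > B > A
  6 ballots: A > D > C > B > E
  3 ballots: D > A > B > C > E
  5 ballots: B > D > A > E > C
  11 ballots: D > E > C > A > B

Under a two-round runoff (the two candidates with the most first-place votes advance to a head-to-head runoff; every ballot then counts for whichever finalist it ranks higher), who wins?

Round 1 first-place votes: A 6, B 5, C 0, D 14, E 18. E and D advance.
Runoff: E is ranked above D on 18 ballots, D above E on 25.

D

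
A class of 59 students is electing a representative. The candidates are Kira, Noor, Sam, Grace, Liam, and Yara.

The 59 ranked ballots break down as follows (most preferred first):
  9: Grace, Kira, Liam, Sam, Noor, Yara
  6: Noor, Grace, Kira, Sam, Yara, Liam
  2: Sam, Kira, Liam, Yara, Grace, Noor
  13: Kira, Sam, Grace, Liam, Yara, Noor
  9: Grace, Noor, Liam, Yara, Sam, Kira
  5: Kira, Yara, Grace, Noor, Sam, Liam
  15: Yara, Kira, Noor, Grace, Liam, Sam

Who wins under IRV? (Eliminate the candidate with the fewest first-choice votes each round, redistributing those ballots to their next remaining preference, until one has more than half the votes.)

Round 1: Kira 18, Noor 6, Sam 2, Grace 18, Liam 0, Yara 15. Liam eliminated.
Round 2: Kira 18, Noor 6, Sam 2, Grace 18, Yara 15. Sam eliminated.
Round 3: Kira 20, Noor 6, Grace 18, Yara 15. Noor eliminated.
Round 4: Kira 20, Grace 24, Yara 15. Yara eliminated.
Round 5: Kira 35, Grace 24. Kira has a majority (≥30).

Kira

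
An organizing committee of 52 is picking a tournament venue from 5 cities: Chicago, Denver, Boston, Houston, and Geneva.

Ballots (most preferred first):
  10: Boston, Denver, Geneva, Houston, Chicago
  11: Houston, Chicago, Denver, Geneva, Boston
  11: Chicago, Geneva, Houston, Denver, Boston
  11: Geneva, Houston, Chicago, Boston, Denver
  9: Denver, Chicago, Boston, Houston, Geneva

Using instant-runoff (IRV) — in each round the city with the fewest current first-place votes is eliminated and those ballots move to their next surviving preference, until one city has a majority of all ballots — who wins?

Chicago

Round 1: Chicago 11, Denver 9, Boston 10, Houston 11, Geneva 11. Denver eliminated.
Round 2: Chicago 20, Boston 10, Houston 11, Geneva 11. Boston eliminated.
Round 3: Chicago 20, Houston 11, Geneva 21. Houston eliminated.
Round 4: Chicago 31, Geneva 21. Chicago has a majority (≥27).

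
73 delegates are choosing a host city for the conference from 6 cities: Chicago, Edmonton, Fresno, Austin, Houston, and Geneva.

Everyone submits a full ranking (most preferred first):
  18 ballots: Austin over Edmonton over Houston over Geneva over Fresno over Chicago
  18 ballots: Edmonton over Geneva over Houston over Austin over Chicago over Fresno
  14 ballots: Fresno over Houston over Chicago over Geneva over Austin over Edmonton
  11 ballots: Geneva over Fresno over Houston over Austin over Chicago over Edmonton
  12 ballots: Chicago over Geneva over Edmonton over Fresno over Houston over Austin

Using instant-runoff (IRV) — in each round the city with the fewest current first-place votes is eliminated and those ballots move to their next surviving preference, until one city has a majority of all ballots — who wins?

Edmonton

Round 1: Chicago 12, Edmonton 18, Fresno 14, Austin 18, Houston 0, Geneva 11. Houston eliminated.
Round 2: Chicago 12, Edmonton 18, Fresno 14, Austin 18, Geneva 11. Geneva eliminated.
Round 3: Chicago 12, Edmonton 18, Fresno 25, Austin 18. Chicago eliminated.
Round 4: Edmonton 30, Fresno 25, Austin 18. Austin eliminated.
Round 5: Edmonton 48, Fresno 25. Edmonton has a majority (≥37).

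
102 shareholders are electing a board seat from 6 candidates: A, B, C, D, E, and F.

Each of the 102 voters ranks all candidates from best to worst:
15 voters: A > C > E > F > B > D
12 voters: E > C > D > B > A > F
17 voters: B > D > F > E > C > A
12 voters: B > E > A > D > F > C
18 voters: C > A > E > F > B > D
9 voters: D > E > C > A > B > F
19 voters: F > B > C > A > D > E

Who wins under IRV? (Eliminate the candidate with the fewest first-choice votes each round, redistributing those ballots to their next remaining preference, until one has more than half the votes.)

C

Round 1: A 15, B 29, C 18, D 9, E 12, F 19. D eliminated.
Round 2: A 15, B 29, C 18, E 21, F 19. A eliminated.
Round 3: B 29, C 33, E 21, F 19. F eliminated.
Round 4: B 48, C 33, E 21. E eliminated.
Round 5: B 48, C 54. C has a majority (≥52).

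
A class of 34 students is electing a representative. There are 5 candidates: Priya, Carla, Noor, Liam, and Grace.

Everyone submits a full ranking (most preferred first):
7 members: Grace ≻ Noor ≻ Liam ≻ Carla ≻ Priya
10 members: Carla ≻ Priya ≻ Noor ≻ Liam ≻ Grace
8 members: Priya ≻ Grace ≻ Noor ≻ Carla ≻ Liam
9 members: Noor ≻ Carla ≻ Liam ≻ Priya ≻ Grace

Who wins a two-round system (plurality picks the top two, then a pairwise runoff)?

Noor

Round 1 first-place votes: Priya 8, Carla 10, Noor 9, Liam 0, Grace 7. Carla and Noor advance.
Runoff: Carla is ranked above Noor on 10 ballots, Noor above Carla on 24.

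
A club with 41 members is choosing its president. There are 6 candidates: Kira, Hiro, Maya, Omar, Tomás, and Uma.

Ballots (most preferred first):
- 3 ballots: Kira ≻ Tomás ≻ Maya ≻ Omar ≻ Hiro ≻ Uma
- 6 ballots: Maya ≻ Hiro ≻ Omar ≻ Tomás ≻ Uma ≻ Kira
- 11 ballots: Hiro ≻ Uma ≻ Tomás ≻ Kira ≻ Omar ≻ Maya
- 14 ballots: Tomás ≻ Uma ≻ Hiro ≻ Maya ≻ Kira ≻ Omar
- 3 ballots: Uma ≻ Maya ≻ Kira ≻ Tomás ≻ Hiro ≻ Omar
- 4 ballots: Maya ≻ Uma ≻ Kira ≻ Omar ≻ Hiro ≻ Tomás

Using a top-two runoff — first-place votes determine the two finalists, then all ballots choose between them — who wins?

Round 1 first-place votes: Kira 3, Hiro 11, Maya 10, Omar 0, Tomás 14, Uma 3. Tomás and Hiro advance.
Runoff: Tomás is ranked above Hiro on 20 ballots, Hiro above Tomás on 21.

Hiro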